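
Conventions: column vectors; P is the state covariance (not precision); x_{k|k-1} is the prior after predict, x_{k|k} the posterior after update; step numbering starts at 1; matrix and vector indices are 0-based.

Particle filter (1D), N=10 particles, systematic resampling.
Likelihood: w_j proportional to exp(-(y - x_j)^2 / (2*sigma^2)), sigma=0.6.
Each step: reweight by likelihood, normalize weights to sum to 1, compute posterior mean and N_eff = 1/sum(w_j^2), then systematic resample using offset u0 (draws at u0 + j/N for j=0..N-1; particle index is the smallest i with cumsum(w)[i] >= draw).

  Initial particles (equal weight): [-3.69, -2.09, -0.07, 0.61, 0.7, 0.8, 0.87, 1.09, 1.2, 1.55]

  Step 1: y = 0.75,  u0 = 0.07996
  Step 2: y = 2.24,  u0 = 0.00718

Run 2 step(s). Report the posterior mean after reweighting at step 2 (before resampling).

step 1: w=[0.0000, 0.0000, 0.0618, 0.1531, 0.1568, 0.1568, 0.1542, 0.1340, 0.1187, 0.0647]  mean=0.8471  Neff=7.3309  idx=[3, 3, 4, 5, 5, 6, 6, 7, 8, 9]
step 2: w=[0.0201, 0.0201, 0.0298, 0.0451, 0.0451, 0.0593, 0.0593, 0.1280, 0.1788, 0.4146]  mean=1.2173  Neff=4.2911  idx=[0, 3, 5, 7, 8, 8, 9, 9, 9, 9]

post_mean = 1.2173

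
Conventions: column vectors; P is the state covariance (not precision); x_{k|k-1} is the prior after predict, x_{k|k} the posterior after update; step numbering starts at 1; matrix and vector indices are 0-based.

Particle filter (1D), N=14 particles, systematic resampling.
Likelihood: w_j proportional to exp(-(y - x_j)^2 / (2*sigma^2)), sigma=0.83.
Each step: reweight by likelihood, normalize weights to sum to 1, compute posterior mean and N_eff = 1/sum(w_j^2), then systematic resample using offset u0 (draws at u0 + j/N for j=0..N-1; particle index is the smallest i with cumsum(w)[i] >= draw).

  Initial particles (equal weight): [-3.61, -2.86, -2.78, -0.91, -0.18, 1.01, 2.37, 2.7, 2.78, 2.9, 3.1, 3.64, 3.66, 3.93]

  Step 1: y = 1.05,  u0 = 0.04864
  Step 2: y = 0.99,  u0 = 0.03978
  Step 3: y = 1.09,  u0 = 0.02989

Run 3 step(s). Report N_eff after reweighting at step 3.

N_eff = 13.0593

step 1: w=[0.0000, 0.0000, 0.0000, 0.0296, 0.1606, 0.4809, 0.1360, 0.0667, 0.0549, 0.0402, 0.0228, 0.0037, 0.0034, 0.0012]  mean=1.3025  Neff=3.4955  idx=[4, 4, 5, 5, 5, 5, 5, 5, 5, 6, 6, 7, 8, 10]
step 2: w=[0.0436, 0.0436, 0.1176, 0.1176, 0.1176, 0.1176, 0.1176, 0.1176, 0.1176, 0.0295, 0.0295, 0.0141, 0.0115, 0.0046]  mean=1.0405  Neff=9.7295  idx=[0, 2, 2, 3, 4, 4, 5, 5, 6, 7, 7, 8, 8, 10]
step 3: w=[0.0247, 0.0793, 0.0793, 0.0793, 0.0793, 0.0793, 0.0793, 0.0793, 0.0793, 0.0793, 0.0793, 0.0793, 0.0793, 0.0242]  mean=1.0136  Neff=13.0593  idx=[1, 1, 2, 3, 4, 5, 6, 7, 8, 9, 10, 10, 11, 12]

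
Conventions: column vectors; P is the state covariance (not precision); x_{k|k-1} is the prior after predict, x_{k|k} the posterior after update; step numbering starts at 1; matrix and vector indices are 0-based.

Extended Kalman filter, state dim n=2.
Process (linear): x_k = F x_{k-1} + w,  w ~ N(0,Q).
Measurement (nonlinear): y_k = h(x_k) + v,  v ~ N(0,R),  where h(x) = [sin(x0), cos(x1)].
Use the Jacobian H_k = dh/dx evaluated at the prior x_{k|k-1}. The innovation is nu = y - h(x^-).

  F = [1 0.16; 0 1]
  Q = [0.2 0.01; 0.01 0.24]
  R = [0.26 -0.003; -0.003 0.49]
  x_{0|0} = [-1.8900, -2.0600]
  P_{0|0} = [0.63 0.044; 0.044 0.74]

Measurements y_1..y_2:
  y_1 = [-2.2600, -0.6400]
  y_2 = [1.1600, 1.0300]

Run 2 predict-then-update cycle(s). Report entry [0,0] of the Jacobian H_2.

H_jac[0,0] = 0.3181

step 1: x^-=[-2.2196, -2.0600]  P^-=[0.8630 0.1724; 0.1724 0.9800]  H_jac=[-0.6042 0.0000; 0.0000 0.8827]  S=[0.5751 -0.0950; -0.0950 1.2536]  K=[-0.8979 0.0534; -0.0681 0.6849]  nu=[-1.4632, -0.1701]  x^+=[-0.9148, -2.0769]  P^+=[0.3866 0.0327; 0.0327 0.3804]
step 2: x^-=[-1.2471, -2.0769]  P^-=[0.6068 0.1036; 0.1036 0.6204]  H_jac=[0.3181 0.0000; 0.0000 0.8746]  S=[0.3214 0.0258; 0.0258 0.9646]  K=[0.5943 0.0780; 0.0574 0.5610]  nu=[2.1081, 1.5148]  x^+=[0.1238, -1.1060]  P^+=[0.4851 0.0417; 0.0417 0.3141]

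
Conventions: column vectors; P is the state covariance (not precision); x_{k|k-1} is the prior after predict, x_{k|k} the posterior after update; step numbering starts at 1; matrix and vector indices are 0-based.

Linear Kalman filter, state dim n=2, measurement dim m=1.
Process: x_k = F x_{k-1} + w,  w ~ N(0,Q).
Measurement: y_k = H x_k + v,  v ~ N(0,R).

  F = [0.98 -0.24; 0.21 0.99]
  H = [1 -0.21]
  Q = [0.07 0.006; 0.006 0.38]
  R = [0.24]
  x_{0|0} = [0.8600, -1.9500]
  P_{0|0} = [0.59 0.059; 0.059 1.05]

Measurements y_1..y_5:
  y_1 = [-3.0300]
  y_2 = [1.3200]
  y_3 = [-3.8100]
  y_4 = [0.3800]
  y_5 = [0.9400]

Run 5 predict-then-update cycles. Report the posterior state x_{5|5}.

x_post = [-0.0430, -2.5530]

step 1: x^-=[1.3108, -1.7499]  P^-=[0.6694 -0.0678; -0.0678 1.4597]  S=[1.0022]  K=[0.6821; -0.3735]  nu=[-4.7083]  x^+=[-1.9007, 0.0086]  P^+=[0.2031 0.1875; 0.1875 1.3199]
step 2: x^-=[-1.8647, -0.3906]  P^-=[0.2529 -0.0933; -0.0933 1.7605]  S=[0.6097]  K=[0.4469; -0.7594]  nu=[3.1027]  x^+=[-0.4782, -2.7470]  P^+=[0.1311 0.1136; 0.1136 1.4089]
step 3: x^-=[0.1906, -2.8199]  P^-=[0.2236 -0.1973; -0.1973 1.8139]  S=[0.6265]  K=[0.4231; -0.9229]  nu=[-4.5928]  x^+=[-1.7526, 1.4189]  P^+=[0.1115 0.0473; 0.0473 1.2802]
step 4: x^-=[-2.0580, 1.0366]  P^-=[0.2285 -0.2317; -0.2317 1.6594]  S=[0.6390]  K=[0.4338; -0.9079]  nu=[2.6557]  x^+=[-0.9060, -1.3744]  P^+=[0.1083 0.0200; 0.0200 1.1326]
step 5: x^-=[-0.5581, -1.5510]  P^-=[0.2299 -0.2225; -0.2225 1.5032]  S=[0.6296]  K=[0.4393; -0.8547]  nu=[1.1724]  x^+=[-0.0430, -2.5530]  P^+=[0.1084 0.0139; 0.0139 1.0432]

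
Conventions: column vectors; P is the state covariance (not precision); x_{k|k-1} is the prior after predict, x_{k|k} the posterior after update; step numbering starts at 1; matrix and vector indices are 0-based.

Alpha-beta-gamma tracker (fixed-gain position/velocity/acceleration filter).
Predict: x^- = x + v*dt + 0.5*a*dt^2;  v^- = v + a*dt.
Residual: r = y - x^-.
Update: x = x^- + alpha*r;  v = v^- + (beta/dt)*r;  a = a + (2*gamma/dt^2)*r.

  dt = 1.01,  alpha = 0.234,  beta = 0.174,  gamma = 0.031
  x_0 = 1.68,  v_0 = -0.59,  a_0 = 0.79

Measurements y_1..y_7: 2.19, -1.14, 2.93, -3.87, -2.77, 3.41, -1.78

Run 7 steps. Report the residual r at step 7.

step 1: x_pred=1.4870  r=0.7030  x^+=1.6515  v^+=0.3290  a^+=0.8327
step 2: x_pred=2.4086  r=-3.5486  x^+=1.5782  v^+=0.5587  a^+=0.6170
step 3: x_pred=2.4572  r=0.4728  x^+=2.5679  v^+=1.2634  a^+=0.6458
step 4: x_pred=4.1733  r=-8.0433  x^+=2.2911  v^+=0.5300  a^+=0.1569
step 5: x_pred=2.9064  r=-5.6764  x^+=1.5782  v^+=-0.2895  a^+=-0.1881
step 6: x_pred=1.1899  r=2.2201  x^+=1.7094  v^+=-0.0969  a^+=-0.0531
step 7: x_pred=1.5844  r=-3.3644  x^+=0.7971  v^+=-0.7302  a^+=-0.2576

resid = -3.3644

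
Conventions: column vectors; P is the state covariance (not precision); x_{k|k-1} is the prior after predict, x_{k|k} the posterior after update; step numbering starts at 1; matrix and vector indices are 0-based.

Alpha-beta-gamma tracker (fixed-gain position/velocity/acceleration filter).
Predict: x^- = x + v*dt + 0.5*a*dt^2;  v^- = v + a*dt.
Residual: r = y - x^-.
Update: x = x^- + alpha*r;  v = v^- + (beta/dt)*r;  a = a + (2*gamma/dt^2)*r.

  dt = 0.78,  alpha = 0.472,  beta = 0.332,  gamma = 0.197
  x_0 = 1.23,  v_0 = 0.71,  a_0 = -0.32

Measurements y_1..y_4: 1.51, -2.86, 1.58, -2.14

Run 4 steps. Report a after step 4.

step 1: x_pred=1.6865  r=-0.1765  x^+=1.6032  v^+=0.3853  a^+=-0.4343
step 2: x_pred=1.7716  r=-4.6316  x^+=-0.4145  v^+=-1.9248  a^+=-3.4337
step 3: x_pred=-2.9604  r=4.5404  x^+=-0.8173  v^+=-2.6705  a^+=-0.4933
step 4: x_pred=-3.0504  r=0.9104  x^+=-2.6207  v^+=-2.6678  a^+=0.0963

a_post = 0.0963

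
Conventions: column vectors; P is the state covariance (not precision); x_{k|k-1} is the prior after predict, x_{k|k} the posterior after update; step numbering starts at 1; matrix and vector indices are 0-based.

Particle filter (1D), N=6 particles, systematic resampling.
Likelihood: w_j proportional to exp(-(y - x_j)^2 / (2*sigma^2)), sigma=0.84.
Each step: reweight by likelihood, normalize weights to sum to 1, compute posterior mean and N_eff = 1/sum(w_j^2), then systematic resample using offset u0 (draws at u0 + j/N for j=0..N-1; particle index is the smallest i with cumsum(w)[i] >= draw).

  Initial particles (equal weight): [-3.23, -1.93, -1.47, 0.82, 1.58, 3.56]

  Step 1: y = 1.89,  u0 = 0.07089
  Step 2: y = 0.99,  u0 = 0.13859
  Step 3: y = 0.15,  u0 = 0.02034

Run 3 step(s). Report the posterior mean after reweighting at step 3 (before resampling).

step 1: w=[0.0000, 0.0000, 0.0002, 0.2928, 0.6156, 0.0913]  mean=1.5376  Neff=2.1138  idx=[3, 3, 4, 4, 4, 4]
step 2: w=[0.1927, 0.1927, 0.1537, 0.1537, 0.1537, 0.1537]  mean=1.2871  Neff=5.9279  idx=[0, 1, 2, 3, 4, 5]
step 3: w=[0.3039, 0.3039, 0.0981, 0.0981, 0.0981, 0.0981]  mean=1.1181  Neff=4.4815  idx=[0, 0, 1, 1, 2, 4]

post_mean = 1.1181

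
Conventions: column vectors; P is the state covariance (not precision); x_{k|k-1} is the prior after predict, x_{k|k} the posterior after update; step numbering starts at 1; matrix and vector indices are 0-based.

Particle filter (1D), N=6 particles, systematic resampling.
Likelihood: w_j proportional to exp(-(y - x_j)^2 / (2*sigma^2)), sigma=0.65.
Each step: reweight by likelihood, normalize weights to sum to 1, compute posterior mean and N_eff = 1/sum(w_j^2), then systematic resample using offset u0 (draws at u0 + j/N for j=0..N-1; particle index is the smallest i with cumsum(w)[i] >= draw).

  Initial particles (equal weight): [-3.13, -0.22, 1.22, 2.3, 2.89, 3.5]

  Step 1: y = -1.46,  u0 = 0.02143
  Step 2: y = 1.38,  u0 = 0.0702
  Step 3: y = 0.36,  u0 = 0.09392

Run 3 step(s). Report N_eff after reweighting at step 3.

step 1: w=[0.1851, 0.8139, 0.0010, 0.0000, 0.0000, 0.0000]  mean=-0.7572  Neff=1.4355  idx=[0, 1, 1, 1, 1, 1]
step 2: w=[0.0000, 0.2000, 0.2000, 0.2000, 0.2000, 0.2000]  mean=-0.2200  Neff=5.0000  idx=[1, 2, 3, 3, 4, 5]
step 3: w=[0.1667, 0.1667, 0.1667, 0.1667, 0.1667, 0.1667]  mean=-0.2200  Neff=6.0000  idx=[0, 1, 2, 3, 4, 5]

N_eff = 6.0000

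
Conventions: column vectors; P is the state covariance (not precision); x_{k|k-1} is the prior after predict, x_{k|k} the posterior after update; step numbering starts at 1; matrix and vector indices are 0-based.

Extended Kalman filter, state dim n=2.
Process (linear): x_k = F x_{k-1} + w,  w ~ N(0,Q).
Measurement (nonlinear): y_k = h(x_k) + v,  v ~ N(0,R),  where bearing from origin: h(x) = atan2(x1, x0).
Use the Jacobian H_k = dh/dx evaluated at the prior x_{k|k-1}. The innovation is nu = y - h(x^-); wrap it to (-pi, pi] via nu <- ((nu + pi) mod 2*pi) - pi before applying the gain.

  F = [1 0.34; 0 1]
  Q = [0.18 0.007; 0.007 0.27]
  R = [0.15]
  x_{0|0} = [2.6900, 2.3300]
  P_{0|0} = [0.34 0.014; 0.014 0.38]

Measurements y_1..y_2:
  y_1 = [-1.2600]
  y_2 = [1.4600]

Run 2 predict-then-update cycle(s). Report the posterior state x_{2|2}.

x_post = [4.5509, 2.2380]

step 1: x^-=[3.4822, 2.3300]  P^-=[0.5734 0.1502; 0.1502 0.6500]  H_jac=[-0.1327 0.1984]  S=[0.1778]  K=[-0.2606; 0.6132]  nu=[-1.8497]  x^+=[3.9641, 1.1958]  P^+=[0.5614 0.1786; 0.1786 0.5832]
step 2: x^-=[4.3707, 1.1958]  P^-=[0.9302 0.3839; 0.3839 0.8532]  H_jac=[-0.0582 0.2129]  S=[0.1823]  K=[0.1511; 0.8736]  nu=[1.1929]  x^+=[4.5509, 2.2380]  P^+=[0.9261 0.3598; 0.3598 0.7140]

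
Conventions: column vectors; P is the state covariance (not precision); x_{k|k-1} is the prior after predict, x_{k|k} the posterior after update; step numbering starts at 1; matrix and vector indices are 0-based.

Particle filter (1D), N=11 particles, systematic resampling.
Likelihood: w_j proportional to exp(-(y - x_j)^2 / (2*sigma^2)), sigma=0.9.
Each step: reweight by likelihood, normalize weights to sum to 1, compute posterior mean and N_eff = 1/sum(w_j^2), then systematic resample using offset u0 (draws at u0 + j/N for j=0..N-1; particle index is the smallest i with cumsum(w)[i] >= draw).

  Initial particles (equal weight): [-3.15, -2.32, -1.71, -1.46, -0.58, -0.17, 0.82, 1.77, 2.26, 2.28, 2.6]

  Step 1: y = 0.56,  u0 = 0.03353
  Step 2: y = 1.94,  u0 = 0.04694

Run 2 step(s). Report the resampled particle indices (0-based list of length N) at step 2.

step 1: w=[0.0001, 0.0019, 0.0136, 0.0263, 0.1462, 0.2347, 0.3128, 0.1321, 0.0548, 0.0525, 0.0250]  mean=0.6079  Neff=5.0240  idx=[3, 4, 5, 5, 5, 6, 6, 6, 7, 7, 9]
step 2: w=[0.0002, 0.0044, 0.0143, 0.0143, 0.0143, 0.1026, 0.1026, 0.1026, 0.2187, 0.2187, 0.2073]  mean=1.4893  Neff=5.8524  idx=[4, 5, 6, 7, 8, 8, 9, 9, 9, 10, 10]

resampled_idx = [4, 5, 6, 7, 8, 8, 9, 9, 9, 10, 10]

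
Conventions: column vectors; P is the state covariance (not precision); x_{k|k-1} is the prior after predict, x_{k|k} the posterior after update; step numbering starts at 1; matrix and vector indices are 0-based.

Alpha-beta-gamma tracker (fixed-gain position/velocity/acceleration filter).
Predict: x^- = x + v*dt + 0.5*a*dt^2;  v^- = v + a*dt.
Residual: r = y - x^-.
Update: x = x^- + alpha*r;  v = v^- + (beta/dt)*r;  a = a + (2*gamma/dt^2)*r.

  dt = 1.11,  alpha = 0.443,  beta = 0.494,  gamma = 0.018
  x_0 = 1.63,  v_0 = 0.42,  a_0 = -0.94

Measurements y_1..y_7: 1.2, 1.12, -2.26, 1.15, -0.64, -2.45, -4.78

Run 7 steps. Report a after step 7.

a_post = -0.6626

step 1: x_pred=1.5171  r=-0.3171  x^+=1.3766  v^+=-0.7645  a^+=-0.9493
step 2: x_pred=-0.0568  r=1.1768  x^+=0.4645  v^+=-1.2945  a^+=-0.9149
step 3: x_pred=-1.5360  r=-0.7240  x^+=-1.8567  v^+=-2.6322  a^+=-0.9360
step 4: x_pred=-5.3551  r=6.5051  x^+=-2.4734  v^+=-0.7762  a^+=-0.7460
step 5: x_pred=-3.7944  r=3.1544  x^+=-2.3970  v^+=-0.2003  a^+=-0.6538
step 6: x_pred=-3.0221  r=0.5721  x^+=-2.7687  v^+=-0.6714  a^+=-0.6371
step 7: x_pred=-3.9064  r=-0.8736  x^+=-4.2934  v^+=-1.7673  a^+=-0.6626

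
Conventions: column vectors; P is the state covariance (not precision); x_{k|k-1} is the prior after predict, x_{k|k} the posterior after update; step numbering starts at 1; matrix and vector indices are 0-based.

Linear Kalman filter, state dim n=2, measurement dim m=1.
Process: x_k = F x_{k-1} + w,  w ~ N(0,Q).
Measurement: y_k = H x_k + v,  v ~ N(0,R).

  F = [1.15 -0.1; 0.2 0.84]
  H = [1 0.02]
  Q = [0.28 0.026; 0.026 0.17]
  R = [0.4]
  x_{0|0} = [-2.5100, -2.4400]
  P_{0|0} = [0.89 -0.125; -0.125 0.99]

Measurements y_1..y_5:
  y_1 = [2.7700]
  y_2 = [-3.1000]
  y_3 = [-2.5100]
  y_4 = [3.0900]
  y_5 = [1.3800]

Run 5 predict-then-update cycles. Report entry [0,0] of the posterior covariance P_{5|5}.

P_post[0,0] = 0.2410

step 1: x^-=[-2.6425, -2.5516]  P^-=[1.4957 0.0293; 0.0293 0.8621]  S=[1.8972]  K=[0.7887; 0.0245]  nu=[5.4635]  x^+=[1.6664, -2.4176]  P^+=[0.3156 -0.0074; -0.0074 0.8610]
step 2: x^-=[2.1582, -1.6975]  P^-=[0.7077 0.0193; 0.0193 0.7877]  S=[1.1088]  K=[0.6386; 0.0316]  nu=[-5.2242]  x^+=[-1.1781, -1.8625]  P^+=[0.2555 -0.0031; -0.0031 0.7866]
step 3: x^-=[-1.1686, -1.8001]  P^-=[0.6265 0.0158; 0.0158 0.7342]  S=[1.0274]  K=[0.6101; 0.0296]  nu=[-1.3054]  x^+=[-1.9650, -1.8388]  P^+=[0.2441 -0.0028; -0.0028 0.7333]
step 4: x^-=[-2.0759, -1.9376]  P^-=[0.6108 0.0179; 0.0179 0.6962]  S=[1.0118]  K=[0.6040; 0.0314]  nu=[5.2046]  x^+=[1.0679, -1.7739]  P^+=[0.2416 -0.0013; -0.0013 0.6952]
step 5: x^-=[1.4054, -1.2765]  P^-=[0.6068 0.0219; 0.0219 0.6698]  S=[1.0080]  K=[0.6025; 0.0350]  nu=[0.0001]  x^+=[1.4055, -1.2765]  P^+=[0.2410 0.0006; 0.0006 0.6685]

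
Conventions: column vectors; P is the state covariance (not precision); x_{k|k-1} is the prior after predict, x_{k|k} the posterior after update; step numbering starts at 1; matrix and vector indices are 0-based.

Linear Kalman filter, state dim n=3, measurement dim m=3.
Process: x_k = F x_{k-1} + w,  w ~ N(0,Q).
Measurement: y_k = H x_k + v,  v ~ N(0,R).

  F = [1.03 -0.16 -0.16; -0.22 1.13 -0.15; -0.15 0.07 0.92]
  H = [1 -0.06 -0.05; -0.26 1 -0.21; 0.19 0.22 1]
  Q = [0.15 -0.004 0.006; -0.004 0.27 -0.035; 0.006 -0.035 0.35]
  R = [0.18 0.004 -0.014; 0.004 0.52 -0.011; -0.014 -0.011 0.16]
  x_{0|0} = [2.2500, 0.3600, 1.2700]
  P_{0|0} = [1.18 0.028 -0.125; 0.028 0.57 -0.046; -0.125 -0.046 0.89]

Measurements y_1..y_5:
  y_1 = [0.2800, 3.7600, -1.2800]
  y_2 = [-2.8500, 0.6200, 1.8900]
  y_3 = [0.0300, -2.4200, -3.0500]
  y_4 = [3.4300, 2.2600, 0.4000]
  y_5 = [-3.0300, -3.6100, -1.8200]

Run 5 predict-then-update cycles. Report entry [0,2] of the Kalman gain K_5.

step 1: x^-=[2.0567, -0.2787, 0.8561]  P^-=[1.4689 -0.2974 -0.4252; -0.2974 1.0684 -0.1038; -0.4252 -0.1038 1.1606]  S=[1.7332 -0.6442 -0.2829; -0.6442 1.8907 -0.1033; -0.2829 -0.1033 1.1933]  K=[0.8692 -0.0144 0.0275; 0.0550 0.6434 0.1313; -0.1947 -0.1465 0.8270]  nu=[-1.7506, 4.7532, -2.4656]  x^+=[0.3988, 2.3595, -1.5385]  P^+=[0.1555 0.0271 -0.0431; 0.0271 0.3270 -0.0639; -0.0431 -0.0639 0.1589]
step 2: x^-=[0.2794, 2.8093, -1.3101]  P^-=[0.3294 -0.0469 -0.0742; -0.0469 0.7040 -0.0890; -0.0742 -0.0890 0.4927]  S=[0.5257 -0.1484 -0.0623; -0.1484 1.3216 -0.0447; -0.0623 -0.0447 0.6274]  K=[0.6377 -0.0160 0.0272; 0.0132 0.5620 0.1322; -0.1279 -0.1213 0.7103]  nu=[-3.0263, -2.3918, 2.5290]  x^+=[-1.5436, 1.7596, 1.1636]  P^+=[0.1139 0.0173 -0.0298; 0.0173 0.2846 -0.0511; -0.0298 -0.0511 0.1337]
step 3: x^-=[-2.0576, 2.1534, 1.4252]  P^-=[0.2831 -0.0457 -0.0537; -0.0457 0.6487 -0.0776; -0.0537 -0.0776 0.4684]  S=[0.4770 -0.1366 -0.0494; -0.1366 1.2590 -0.0446; -0.0494 -0.0446 0.6116]  K=[0.6025 -0.0194 0.0310; -0.0005 0.5422 0.1318; -0.1122 -0.1159 0.7037]  nu=[2.2881, -4.8091, -4.5580]  x^+=[-0.7269, -1.0559, -1.4815]  P^+=[0.1075 0.0143 -0.0268; 0.0143 0.2742 -0.0479; -0.0268 -0.0479 0.1311]
step 4: x^-=[-0.3427, -0.8110, -1.3279]  P^-=[0.2761 -0.0469 -0.0501; -0.0469 0.6356 -0.0750; -0.0501 -0.0750 0.4656]  S=[0.4697 -0.1360 -0.0473; -0.1360 1.2452 -0.0453; -0.0473 -0.0453 0.6104]  K=[0.5963 -0.0206 0.0316; -0.0044 0.5372 0.1312; -0.1090 -0.1146 0.7033]  nu=[3.6577, 2.7031, 1.9714]  x^+=[1.8450, 0.8837, -0.6499]  P^+=[0.1063 0.0135 -0.0262; 0.0135 0.2715 -0.0471; -0.0262 -0.0471 0.1307]
step 5: x^-=[1.8629, 0.6901, -0.8128]  P^-=[0.2749 -0.0474 -0.0494; -0.0474 0.6323 -0.0743; -0.0494 -0.0743 0.4652]  S=[0.4685 -0.1361 -0.0469; -0.1361 1.2418 -0.0455; -0.0469 -0.0455 0.6103]  K=[0.5951 -0.0209 0.0317; -0.0054 0.5359 0.1310; -0.1084 -0.1143 0.7032]  nu=[-4.8921, -3.9865, -1.5130]  x^+=[-1.0131, -1.6179, -0.8912]  P^+=[0.1061 0.0132 -0.0261; 0.0132 0.2708 -0.0470; -0.0261 -0.0470 0.1306]

K[0,2] = 0.0317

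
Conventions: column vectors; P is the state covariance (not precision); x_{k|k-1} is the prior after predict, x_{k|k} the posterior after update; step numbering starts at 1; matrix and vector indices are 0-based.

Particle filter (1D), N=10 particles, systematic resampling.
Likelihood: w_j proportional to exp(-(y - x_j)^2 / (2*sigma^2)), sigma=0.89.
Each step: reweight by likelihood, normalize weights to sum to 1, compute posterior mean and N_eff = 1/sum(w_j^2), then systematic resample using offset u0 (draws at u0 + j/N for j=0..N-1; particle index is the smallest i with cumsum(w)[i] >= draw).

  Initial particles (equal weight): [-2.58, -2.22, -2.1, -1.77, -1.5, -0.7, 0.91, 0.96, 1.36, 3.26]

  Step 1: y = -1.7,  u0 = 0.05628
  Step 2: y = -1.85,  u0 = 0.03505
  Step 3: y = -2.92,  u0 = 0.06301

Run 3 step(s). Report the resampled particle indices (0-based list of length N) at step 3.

resampled_idx = [0, 0, 1, 2, 3, 4, 4, 6, 7, 9]

step 1: w=[0.1254, 0.1723, 0.1848, 0.2038, 0.1993, 0.1087, 0.0028, 0.0023, 0.0006, 0.0000]  mean=-1.8243  Neff=5.7920  idx=[0, 1, 1, 2, 2, 3, 3, 4, 4, 5]
step 2: w=[0.0817, 0.1048, 0.1048, 0.1099, 0.1099, 0.1138, 0.1138, 0.1058, 0.1058, 0.0496]  mean=-1.8928  Neff=9.6554  idx=[0, 1, 2, 3, 4, 5, 6, 6, 7, 8]
step 3: w=[0.1670, 0.1318, 0.1318, 0.1175, 0.1175, 0.0779, 0.0779, 0.0779, 0.0503, 0.0503]  mean=-2.0743  Neff=8.8089  idx=[0, 0, 1, 2, 3, 4, 4, 6, 7, 9]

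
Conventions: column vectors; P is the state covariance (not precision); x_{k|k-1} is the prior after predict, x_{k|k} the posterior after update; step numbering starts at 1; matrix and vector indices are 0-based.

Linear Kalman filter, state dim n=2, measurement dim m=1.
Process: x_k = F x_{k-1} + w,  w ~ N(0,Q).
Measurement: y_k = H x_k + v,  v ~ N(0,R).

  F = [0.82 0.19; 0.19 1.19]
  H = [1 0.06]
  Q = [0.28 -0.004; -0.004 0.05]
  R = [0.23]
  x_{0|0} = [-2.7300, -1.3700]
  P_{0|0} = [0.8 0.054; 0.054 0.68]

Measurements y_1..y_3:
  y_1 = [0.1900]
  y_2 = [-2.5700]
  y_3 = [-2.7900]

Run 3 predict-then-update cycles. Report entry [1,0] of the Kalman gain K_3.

K[1,0] = 0.6204

step 1: x^-=[-2.4989, -2.1490]  P^-=[0.8593 0.3290; 0.3290 1.0662]  S=[1.1326]  K=[0.7761; 0.3470]  nu=[2.8178]  x^+=[-0.3119, -1.1712]  P^+=[0.1771 0.0240; 0.0240 0.9299]
step 2: x^-=[-0.4783, -1.4530]  P^-=[0.4401 0.2581; 0.2581 1.3841]  S=[0.7061]  K=[0.6453; 0.4832]  nu=[-2.0045]  x^+=[-1.7717, -2.4216]  P^+=[0.1461 0.0380; 0.0380 1.2192]
step 3: x^-=[-1.9129, -3.2184]  P^-=[0.4341 0.3329; 0.3329 1.7990]  S=[0.7105]  K=[0.6391; 0.6204]  nu=[-0.6840]  x^+=[-2.3500, -3.6427]  P^+=[0.1439 0.0512; 0.0512 1.5255]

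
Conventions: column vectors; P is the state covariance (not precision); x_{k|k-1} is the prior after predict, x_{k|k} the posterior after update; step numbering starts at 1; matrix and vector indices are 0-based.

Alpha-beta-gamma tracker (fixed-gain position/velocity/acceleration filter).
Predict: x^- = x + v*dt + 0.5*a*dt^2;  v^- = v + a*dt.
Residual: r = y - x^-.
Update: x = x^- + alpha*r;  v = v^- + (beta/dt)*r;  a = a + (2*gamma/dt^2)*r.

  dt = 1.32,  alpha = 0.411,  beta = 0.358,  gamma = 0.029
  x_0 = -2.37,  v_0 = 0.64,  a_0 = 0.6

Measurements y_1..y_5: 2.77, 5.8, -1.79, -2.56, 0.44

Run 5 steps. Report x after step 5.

x_post = 1.5592

step 1: x_pred=-1.0025  r=3.7725  x^+=0.5480  v^+=2.4551  a^+=0.7256
step 2: x_pred=4.4209  r=1.3791  x^+=4.9877  v^+=3.7869  a^+=0.7715
step 3: x_pred=10.6586  r=-12.4486  x^+=5.5422  v^+=1.4291  a^+=0.3571
step 4: x_pred=7.7397  r=-10.2997  x^+=3.5065  v^+=-0.8930  a^+=0.0143
step 5: x_pred=2.3402  r=-1.9002  x^+=1.5592  v^+=-1.3895  a^+=-0.0490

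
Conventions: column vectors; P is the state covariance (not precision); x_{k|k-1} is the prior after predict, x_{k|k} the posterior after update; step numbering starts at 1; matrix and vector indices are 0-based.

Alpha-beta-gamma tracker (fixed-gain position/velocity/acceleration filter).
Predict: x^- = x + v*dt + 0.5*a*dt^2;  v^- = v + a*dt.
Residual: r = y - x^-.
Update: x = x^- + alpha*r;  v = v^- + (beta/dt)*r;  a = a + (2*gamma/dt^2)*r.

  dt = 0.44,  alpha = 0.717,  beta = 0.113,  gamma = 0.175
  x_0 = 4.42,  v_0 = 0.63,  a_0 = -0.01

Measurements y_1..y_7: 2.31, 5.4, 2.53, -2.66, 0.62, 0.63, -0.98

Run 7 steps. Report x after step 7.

step 1: x_pred=4.6962  r=-2.3862  x^+=2.9853  v^+=0.0128  a^+=-4.3240
step 2: x_pred=2.5724  r=2.8276  x^+=4.5998  v^+=-1.1636  a^+=0.7880
step 3: x_pred=4.1641  r=-1.6341  x^+=2.9924  v^+=-1.2365  a^+=-2.1662
step 4: x_pred=2.2387  r=-4.8987  x^+=-1.2737  v^+=-3.4477  a^+=-11.0223
step 5: x_pred=-3.8576  r=4.4776  x^+=-0.6472  v^+=-7.1476  a^+=-2.9274
step 6: x_pred=-4.0755  r=4.7055  x^+=-0.7017  v^+=-7.2272  a^+=5.5794
step 7: x_pred=-3.3415  r=2.3615  x^+=-1.6483  v^+=-4.1658  a^+=9.8487

x_post = -1.6483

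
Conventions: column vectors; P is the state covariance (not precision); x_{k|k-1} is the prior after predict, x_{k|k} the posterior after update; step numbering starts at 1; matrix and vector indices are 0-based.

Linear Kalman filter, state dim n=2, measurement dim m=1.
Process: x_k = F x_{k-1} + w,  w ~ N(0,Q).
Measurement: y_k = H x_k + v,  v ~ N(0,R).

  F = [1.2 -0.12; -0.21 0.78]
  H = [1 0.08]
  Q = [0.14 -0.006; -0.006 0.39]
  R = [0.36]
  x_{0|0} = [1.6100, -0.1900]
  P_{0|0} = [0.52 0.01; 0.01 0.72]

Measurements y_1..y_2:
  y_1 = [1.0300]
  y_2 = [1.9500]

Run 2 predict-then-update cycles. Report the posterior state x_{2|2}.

x_post = [1.8553, -0.6572]

step 1: x^-=[1.9548, -0.4863]  P^-=[0.8963 -0.1948; -0.1948 0.8477]  S=[1.2305]  K=[0.7157; -0.1032]  nu=[-0.8859]  x^+=[1.3208, -0.3949]  P^+=[0.2660 -0.1039; -0.1039 0.8346]
step 2: x^-=[1.6323, -0.5854]  P^-=[0.5649 -0.2510; -0.2510 0.9435]  S=[0.8908]  K=[0.6116; -0.1971]  nu=[0.3645]  x^+=[1.8553, -0.6572]  P^+=[0.2317 -0.1437; -0.1437 0.9089]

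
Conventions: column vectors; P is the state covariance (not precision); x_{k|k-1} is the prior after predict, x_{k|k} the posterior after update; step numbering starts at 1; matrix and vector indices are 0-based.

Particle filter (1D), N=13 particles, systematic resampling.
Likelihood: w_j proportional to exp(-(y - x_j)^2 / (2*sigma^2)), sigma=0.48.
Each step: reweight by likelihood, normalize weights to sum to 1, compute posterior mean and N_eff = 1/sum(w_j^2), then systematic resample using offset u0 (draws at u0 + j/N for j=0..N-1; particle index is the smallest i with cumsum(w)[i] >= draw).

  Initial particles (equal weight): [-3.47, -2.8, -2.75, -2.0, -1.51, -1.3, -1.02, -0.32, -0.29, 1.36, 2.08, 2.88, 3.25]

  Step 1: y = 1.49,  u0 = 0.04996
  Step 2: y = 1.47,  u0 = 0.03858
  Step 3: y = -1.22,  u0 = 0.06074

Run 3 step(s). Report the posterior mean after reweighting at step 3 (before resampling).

post_mean = 1.3600

step 1: w=[0.0000, 0.0000, 0.0000, 0.0000, 0.0000, 0.0000, 0.0000, 0.0006, 0.0007, 0.6639, 0.3236, 0.0104, 0.0008]  mean=1.6082  Neff=1.8328  idx=[9, 9, 9, 9, 9, 9, 9, 9, 10, 10, 10, 10, 10]
step 2: w=[0.0972, 0.0972, 0.0972, 0.0972, 0.0972, 0.0972, 0.0972, 0.0972, 0.0445, 0.0445, 0.0445, 0.0445, 0.0445]  mean=1.5202  Neff=11.7005  idx=[0, 1, 1, 2, 3, 4, 5, 5, 6, 7, 8, 10, 12]
step 3: w=[0.1000, 0.1000, 0.1000, 0.1000, 0.1000, 0.1000, 0.1000, 0.1000, 0.1000, 0.1000, 0.0000, 0.0000, 0.0000]  mean=1.3600  Neff=10.0006  idx=[0, 1, 2, 2, 3, 4, 5, 5, 6, 7, 8, 9, 9]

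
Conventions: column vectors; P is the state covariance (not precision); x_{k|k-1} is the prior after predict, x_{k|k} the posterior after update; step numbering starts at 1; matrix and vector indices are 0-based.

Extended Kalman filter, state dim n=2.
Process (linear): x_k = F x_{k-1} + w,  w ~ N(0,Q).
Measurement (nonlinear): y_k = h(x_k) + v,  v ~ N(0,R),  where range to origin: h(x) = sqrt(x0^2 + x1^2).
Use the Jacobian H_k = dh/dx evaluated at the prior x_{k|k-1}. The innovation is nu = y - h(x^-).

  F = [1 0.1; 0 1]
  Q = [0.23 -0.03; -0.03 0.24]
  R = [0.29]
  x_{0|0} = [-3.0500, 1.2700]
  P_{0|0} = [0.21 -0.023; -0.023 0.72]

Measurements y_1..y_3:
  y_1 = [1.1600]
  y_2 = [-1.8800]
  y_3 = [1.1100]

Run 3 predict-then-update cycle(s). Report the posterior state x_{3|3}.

x_post = [0.6725, 0.8265]

step 1: x^-=[-2.9230, 1.2700]  P^-=[0.4426 0.0190; 0.0190 0.9600]  H_jac=[-0.9172 0.3985]  S=[0.8009]  K=[-0.4974; 0.4559]  nu=[-2.0270]  x^+=[-1.9147, 0.3459]  P^+=[0.2444 0.2006; 0.2006 0.7935]
step 2: x^-=[-1.8802, 0.3459]  P^-=[0.5225 0.2500; 0.2500 1.0335]  H_jac=[-0.9835 0.1809]  S=[0.7403]  K=[-0.6331; -0.0795]  nu=[-3.7917]  x^+=[0.5203, 0.6474]  P^+=[0.2258 0.2127; 0.2127 1.0289]
step 3: x^-=[0.5851, 0.6474]  P^-=[0.5086 0.2856; 0.2856 1.2689]  H_jac=[0.6705 0.7419]  S=[1.5012]  K=[0.3683; 0.7546]  nu=[0.2374]  x^+=[0.6725, 0.8265]  P^+=[0.3050 -0.1317; -0.1317 0.4140]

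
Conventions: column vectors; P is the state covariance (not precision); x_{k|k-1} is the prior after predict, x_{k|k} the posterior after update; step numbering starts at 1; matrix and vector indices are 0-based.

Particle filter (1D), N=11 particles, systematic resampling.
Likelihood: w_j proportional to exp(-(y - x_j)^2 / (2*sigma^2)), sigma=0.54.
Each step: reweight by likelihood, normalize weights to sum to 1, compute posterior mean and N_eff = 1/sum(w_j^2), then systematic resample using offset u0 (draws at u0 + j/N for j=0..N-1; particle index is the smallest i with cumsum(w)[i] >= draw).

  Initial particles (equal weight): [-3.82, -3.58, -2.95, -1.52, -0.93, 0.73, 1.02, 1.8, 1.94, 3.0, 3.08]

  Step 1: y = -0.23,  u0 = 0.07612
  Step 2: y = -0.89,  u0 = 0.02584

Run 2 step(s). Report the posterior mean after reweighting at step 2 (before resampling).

post_mean = -0.9216

step 1: w=[0.0000, 0.0000, 0.0000, 0.0754, 0.5642, 0.2692, 0.0897, 0.0011, 0.0004, 0.0000, 0.0000]  mean=-0.3485  Neff=2.4719  idx=[4, 4, 4, 4, 4, 4, 4, 5, 5, 5, 6]
step 2: w=[0.1421, 0.1421, 0.1421, 0.1421, 0.1421, 0.1421, 0.1421, 0.0016, 0.0016, 0.0016, 0.0003]  mean=-0.9216  Neff=7.0705  idx=[0, 0, 1, 2, 2, 3, 4, 4, 5, 5, 6]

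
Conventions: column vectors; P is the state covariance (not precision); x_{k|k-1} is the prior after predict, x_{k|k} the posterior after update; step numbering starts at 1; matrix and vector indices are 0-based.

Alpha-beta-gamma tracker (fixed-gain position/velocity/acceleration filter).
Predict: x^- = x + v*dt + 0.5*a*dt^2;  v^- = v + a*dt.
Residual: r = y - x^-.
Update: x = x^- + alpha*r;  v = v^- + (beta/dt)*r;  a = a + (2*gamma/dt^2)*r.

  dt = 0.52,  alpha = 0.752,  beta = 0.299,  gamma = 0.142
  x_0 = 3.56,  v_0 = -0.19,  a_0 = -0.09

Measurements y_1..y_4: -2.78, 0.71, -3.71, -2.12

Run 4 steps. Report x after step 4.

x_post = -3.2830

step 1: x_pred=3.4490  r=-6.2290  x^+=-1.2352  v^+=-3.8185  a^+=-6.6323
step 2: x_pred=-4.1175  r=4.8275  x^+=-0.4872  v^+=-4.4915  a^+=-1.5620
step 3: x_pred=-3.0340  r=-0.6760  x^+=-3.5423  v^+=-5.6924  a^+=-2.2720
step 4: x_pred=-6.8096  r=4.6896  x^+=-3.2830  v^+=-4.1774  a^+=2.6534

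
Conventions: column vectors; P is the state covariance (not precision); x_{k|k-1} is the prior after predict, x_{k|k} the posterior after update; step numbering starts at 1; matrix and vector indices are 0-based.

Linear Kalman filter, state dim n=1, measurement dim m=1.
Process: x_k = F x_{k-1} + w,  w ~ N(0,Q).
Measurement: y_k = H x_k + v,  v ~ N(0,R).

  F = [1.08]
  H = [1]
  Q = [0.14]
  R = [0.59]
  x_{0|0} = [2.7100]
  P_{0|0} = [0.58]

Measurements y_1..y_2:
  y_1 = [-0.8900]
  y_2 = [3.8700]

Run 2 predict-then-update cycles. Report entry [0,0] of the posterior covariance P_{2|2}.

step 1: x^-=[2.9268]  P^-=[0.8165]  S=[1.4065]  K=[0.5805]  nu=[-3.8168]  x^+=[0.7111]  P^+=[0.3425]
step 2: x^-=[0.7679]  P^-=[0.5395]  S=[1.1295]  K=[0.4776]  nu=[3.1021]  x^+=[2.2496]  P^+=[0.2818]

P_post[0,0] = 0.2818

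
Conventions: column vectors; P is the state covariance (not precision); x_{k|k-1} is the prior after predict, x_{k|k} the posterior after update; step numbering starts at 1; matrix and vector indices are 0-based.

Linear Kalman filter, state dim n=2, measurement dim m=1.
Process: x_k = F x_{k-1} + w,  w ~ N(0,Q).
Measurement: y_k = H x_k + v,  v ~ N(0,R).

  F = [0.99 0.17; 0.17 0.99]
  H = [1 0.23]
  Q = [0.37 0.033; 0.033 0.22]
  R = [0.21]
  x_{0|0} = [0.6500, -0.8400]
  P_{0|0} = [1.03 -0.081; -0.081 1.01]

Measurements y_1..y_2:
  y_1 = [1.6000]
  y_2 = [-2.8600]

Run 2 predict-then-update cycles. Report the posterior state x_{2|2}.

x_post = [-1.3909, -1.7767]

step 1: x^-=[0.5007, -0.7211]  P^-=[1.3814 0.2946; 0.2946 1.2124]  S=[1.7911]  K=[0.8091; 0.3202]  nu=[1.2652]  x^+=[1.5244, -0.3160]  P^+=[0.2089 -0.1694; -0.1694 1.0288]
step 2: x^-=[1.4554, -0.0537]  P^-=[0.5474 0.0704; 0.0704 1.1773]  S=[0.8521]  K=[0.6615; 0.4004]  nu=[-4.3030]  x^+=[-1.3909, -1.7767]  P^+=[0.1746 -0.1553; -0.1553 1.0407]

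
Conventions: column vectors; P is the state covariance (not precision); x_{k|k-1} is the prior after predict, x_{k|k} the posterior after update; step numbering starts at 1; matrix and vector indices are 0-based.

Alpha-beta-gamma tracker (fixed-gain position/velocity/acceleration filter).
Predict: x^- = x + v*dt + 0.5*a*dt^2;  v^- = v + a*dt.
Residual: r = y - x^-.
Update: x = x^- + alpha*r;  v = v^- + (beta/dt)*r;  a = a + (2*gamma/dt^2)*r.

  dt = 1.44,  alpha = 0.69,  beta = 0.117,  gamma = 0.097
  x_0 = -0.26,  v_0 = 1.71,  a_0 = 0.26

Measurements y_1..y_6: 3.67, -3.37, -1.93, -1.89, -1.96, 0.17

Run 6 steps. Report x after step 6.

x_post = -1.8788

step 1: x_pred=2.4720  r=1.1980  x^+=3.2986  v^+=2.1817  a^+=0.3721
step 2: x_pred=6.8261  r=-10.1961  x^+=-0.2092  v^+=1.8891  a^+=-0.5818
step 3: x_pred=1.9079  r=-3.8379  x^+=-0.7403  v^+=0.7394  a^+=-0.9409
step 4: x_pred=-0.6510  r=-1.2390  x^+=-1.5059  v^+=-0.7161  a^+=-1.0568
step 5: x_pred=-3.6328  r=1.6728  x^+=-2.4786  v^+=-2.1020  a^+=-0.9003
step 6: x_pred=-6.4389  r=6.6089  x^+=-1.8788  v^+=-2.8615  a^+=-0.2820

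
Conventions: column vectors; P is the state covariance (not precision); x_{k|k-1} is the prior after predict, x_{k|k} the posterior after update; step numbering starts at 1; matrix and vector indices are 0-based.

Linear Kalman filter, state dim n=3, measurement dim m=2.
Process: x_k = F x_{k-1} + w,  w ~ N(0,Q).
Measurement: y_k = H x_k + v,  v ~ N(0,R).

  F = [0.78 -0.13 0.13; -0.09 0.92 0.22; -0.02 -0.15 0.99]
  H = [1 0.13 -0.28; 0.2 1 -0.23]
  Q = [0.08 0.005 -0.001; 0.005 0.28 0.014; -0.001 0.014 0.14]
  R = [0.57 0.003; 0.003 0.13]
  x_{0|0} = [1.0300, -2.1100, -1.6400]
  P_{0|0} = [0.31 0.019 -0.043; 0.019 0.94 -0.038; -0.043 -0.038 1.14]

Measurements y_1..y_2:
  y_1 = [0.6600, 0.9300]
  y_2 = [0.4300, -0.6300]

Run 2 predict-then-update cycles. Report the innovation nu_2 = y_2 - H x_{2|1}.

step 1: x^-=[0.8645, -2.3947, -1.3277]  P^-=[0.2925 -0.0931 0.1296; -0.0931 1.1165 0.1037; 0.1296 0.1037 1.2917]  S=[0.8783 0.1251; 0.1251 1.2297]  K=[0.2896 -0.0818; -0.0997 0.8836; -0.2329 -0.1125]  nu=[-0.2649, 2.8464]  x^+=[0.5549, 0.1467, -1.5862]  P^+=[0.2165 -0.0119 0.1792; -0.0119 0.1698 0.2299; 0.1792 0.2299 1.2219]
step 2: x^-=[0.2075, -0.2639, -1.6034]  P^-=[0.2662 0.0454 0.2614; 0.0454 0.5726 0.4422; 0.2614 0.4422 1.2661]  S=[0.7784 0.0470; 0.0470 0.5709]  K=[0.2528 0.0466; -0.0562 0.8453; -0.0676 0.3616]  nu=[-0.1922, -0.7764]  x^+=[0.1228, -0.9094, -1.8712]  P^+=[0.2141 0.0240 0.2609; 0.0240 0.1666 0.2684; 0.2609 0.2684 1.1902]

innov = [-0.1922, -0.7764]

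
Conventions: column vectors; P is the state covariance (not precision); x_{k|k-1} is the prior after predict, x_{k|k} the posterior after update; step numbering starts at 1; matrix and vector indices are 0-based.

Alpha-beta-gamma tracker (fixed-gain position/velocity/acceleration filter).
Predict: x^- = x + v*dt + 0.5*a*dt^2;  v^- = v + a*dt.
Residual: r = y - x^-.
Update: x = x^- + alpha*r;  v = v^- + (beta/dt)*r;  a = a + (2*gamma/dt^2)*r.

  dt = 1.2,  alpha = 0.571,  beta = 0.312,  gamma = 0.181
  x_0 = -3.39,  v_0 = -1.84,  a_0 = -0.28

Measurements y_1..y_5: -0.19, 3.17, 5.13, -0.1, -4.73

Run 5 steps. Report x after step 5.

step 1: x_pred=-5.7996  r=5.6096  x^+=-2.5965  v^+=-0.7175  a^+=1.1302
step 2: x_pred=-2.6438  r=5.8138  x^+=0.6759  v^+=2.1503  a^+=2.5917
step 3: x_pred=5.1223  r=0.0077  x^+=5.1267  v^+=5.2624  a^+=2.5937
step 4: x_pred=13.3090  r=-13.4090  x^+=5.6524  v^+=4.8884  a^+=-0.7772
step 5: x_pred=10.9590  r=-15.6890  x^+=2.0006  v^+=-0.1234  a^+=-4.7212

x_post = 2.0006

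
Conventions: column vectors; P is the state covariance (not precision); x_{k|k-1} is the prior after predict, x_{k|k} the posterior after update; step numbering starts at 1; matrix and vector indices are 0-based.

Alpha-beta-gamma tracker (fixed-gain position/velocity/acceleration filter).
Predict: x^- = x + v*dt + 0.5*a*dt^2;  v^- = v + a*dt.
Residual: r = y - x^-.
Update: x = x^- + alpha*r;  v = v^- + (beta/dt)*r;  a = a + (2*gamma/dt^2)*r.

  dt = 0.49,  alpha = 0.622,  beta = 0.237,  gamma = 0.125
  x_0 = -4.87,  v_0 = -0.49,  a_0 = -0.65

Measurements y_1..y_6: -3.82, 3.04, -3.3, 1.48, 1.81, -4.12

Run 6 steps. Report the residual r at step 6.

resid = -9.2421

step 1: x_pred=-5.1881  r=1.3681  x^+=-4.3372  v^+=-0.1468  a^+=0.7745
step 2: x_pred=-4.3161  r=7.3561  x^+=0.2594  v^+=3.7907  a^+=8.4339
step 3: x_pred=3.1293  r=-6.4293  x^+=-0.8697  v^+=4.8136  a^+=1.7395
step 4: x_pred=1.6978  r=-0.2178  x^+=1.5623  v^+=5.5606  a^+=1.5127
step 5: x_pred=4.4686  r=-2.6586  x^+=2.8150  v^+=5.0160  a^+=-1.2555
step 6: x_pred=5.1221  r=-9.2421  x^+=-0.6265  v^+=-0.0694  a^+=-10.8787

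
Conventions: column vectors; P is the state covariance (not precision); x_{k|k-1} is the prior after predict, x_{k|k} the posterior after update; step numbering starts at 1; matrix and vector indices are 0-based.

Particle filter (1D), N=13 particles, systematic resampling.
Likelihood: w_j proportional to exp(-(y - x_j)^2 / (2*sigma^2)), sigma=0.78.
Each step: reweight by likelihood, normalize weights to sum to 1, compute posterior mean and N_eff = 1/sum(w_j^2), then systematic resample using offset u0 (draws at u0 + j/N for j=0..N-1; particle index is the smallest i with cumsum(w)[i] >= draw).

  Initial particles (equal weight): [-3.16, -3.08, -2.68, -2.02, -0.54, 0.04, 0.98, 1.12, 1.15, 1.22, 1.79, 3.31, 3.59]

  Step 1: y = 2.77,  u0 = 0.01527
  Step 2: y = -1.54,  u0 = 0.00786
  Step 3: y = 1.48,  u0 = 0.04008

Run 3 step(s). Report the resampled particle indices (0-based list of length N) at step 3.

resampled_idx = [0, 1, 2, 3, 4, 5, 6, 7, 8, 9, 10, 11, 12]

step 1: w=[0.0000, 0.0000, 0.0000, 0.0000, 0.0001, 0.0010, 0.0319, 0.0474, 0.0514, 0.0617, 0.2017, 0.3494, 0.2555]  mean=2.6537  Neff=4.2055  idx=[6, 8, 9, 10, 10, 11, 11, 11, 11, 11, 12, 12, 12]
step 2: w=[0.5329, 0.2573, 0.1881, 0.0108, 0.0108, 0.0000, 0.0000, 0.0000, 0.0000, 0.0000, 0.0000, 0.0000, 0.0000]  mean=1.0865  Neff=2.5921  idx=[0, 0, 0, 0, 0, 0, 0, 1, 1, 1, 1, 2, 2]
step 3: w=[0.0724, 0.0724, 0.0724, 0.0724, 0.0724, 0.0724, 0.0724, 0.0813, 0.0813, 0.0813, 0.0813, 0.0841, 0.0841]  mean=1.0756  Neff=12.9456  idx=[0, 1, 2, 3, 4, 5, 6, 7, 8, 9, 10, 11, 12]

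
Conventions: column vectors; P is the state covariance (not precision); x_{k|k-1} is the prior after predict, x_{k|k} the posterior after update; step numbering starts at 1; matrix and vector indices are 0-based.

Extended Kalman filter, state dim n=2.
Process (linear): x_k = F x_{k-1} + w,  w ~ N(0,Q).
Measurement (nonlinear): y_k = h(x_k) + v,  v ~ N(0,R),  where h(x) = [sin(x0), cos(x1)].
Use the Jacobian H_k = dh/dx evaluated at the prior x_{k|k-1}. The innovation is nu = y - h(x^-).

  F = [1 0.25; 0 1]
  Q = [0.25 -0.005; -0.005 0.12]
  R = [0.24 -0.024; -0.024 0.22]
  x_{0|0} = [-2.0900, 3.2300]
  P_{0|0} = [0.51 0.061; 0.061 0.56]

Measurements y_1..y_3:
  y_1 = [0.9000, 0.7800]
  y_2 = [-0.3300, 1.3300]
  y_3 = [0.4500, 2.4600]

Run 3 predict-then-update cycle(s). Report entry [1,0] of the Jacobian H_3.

step 1: x^-=[-1.2825, 3.2300]  P^-=[0.8255 0.1960; 0.1960 0.6800]  H_jac=[0.2843 0.0000; 0.0000 0.0883]  S=[0.3067 -0.0191; -0.0191 0.2253]  K=[0.7740 0.1424; 0.1993 0.2834]  nu=[1.8587, 1.7761]  x^+=[0.4091, 4.1037]  P^+=[0.6414 0.1443; 0.1443 0.6519]
step 2: x^-=[1.4350, 4.1037]  P^-=[1.0043 0.3023; 0.3023 0.7719]  H_jac=[0.1354 0.0000; 0.0000 0.8204]  S=[0.2584 0.0096; 0.0096 0.7395]  K=[0.5139 0.3287; 0.1267 0.8547]  nu=[-1.3208, 1.9018]  x^+=[1.3813, 5.5617]  P^+=[0.8529 0.0731; 0.0731 0.2255]
step 3: x^-=[2.7717, 5.5617]  P^-=[1.1535 0.1245; 0.1245 0.3455]  H_jac=[-0.9324 0.0000; 0.0000 0.6605]  S=[1.2428 -0.1007; -0.1007 0.3707]  K=[-0.8665 -0.0135; -0.0445 0.6034]  nu=[0.0885, 1.7092]  x^+=[2.6720, 6.5892]  P^+=[0.2227 0.0270; 0.0270 0.2026]

H_jac[1,0] = 0.0000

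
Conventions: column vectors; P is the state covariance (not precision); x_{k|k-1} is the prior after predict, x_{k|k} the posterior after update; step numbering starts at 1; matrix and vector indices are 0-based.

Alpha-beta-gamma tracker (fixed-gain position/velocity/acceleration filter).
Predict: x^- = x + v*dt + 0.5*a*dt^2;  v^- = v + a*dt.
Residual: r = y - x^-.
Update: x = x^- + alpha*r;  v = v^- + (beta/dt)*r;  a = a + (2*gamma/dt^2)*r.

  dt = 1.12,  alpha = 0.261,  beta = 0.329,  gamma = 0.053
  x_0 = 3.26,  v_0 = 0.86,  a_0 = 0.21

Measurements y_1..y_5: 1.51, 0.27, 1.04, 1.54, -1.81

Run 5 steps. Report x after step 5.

x_post = -1.5511

step 1: x_pred=4.3549  r=-2.8449  x^+=3.6124  v^+=0.2595  a^+=-0.0304
step 2: x_pred=3.8840  r=-3.6140  x^+=2.9407  v^+=-0.8361  a^+=-0.3358
step 3: x_pred=1.7936  r=-0.7536  x^+=1.5969  v^+=-1.4336  a^+=-0.3995
step 4: x_pred=-0.2593  r=1.7993  x^+=0.2103  v^+=-1.3525  a^+=-0.2474
step 5: x_pred=-1.4596  r=-0.3504  x^+=-1.5511  v^+=-1.7325  a^+=-0.2770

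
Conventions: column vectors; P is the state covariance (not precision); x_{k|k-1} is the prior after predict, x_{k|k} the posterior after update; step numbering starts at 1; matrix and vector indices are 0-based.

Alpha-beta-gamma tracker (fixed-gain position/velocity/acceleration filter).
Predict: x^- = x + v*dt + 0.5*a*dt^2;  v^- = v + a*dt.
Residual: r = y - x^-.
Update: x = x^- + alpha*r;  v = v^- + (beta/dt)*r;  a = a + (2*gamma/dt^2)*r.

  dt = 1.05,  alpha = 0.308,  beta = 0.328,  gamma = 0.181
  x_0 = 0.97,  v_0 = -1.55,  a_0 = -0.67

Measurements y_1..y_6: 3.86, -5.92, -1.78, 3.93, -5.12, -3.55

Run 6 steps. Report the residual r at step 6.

resid = -4.4833

step 1: x_pred=-1.0268  r=4.8868  x^+=0.4783  v^+=-0.7269  a^+=0.9346
step 2: x_pred=0.2302  r=-6.1502  x^+=-1.6641  v^+=-1.6669  a^+=-1.0848
step 3: x_pred=-4.0123  r=2.2323  x^+=-3.3247  v^+=-2.1086  a^+=-0.3519
step 4: x_pred=-5.7327  r=9.6627  x^+=-2.7566  v^+=0.5404  a^+=2.8208
step 5: x_pred=-0.6342  r=-4.4858  x^+=-2.0158  v^+=2.1010  a^+=1.3479
step 6: x_pred=0.9333  r=-4.4833  x^+=-0.4476  v^+=2.1159  a^+=-0.1241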